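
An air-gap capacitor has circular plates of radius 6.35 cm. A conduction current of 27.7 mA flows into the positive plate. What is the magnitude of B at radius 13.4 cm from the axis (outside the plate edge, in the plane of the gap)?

4.13×10^-8 T

By continuity the displacement current in the gap matches the conduction current: I_d = 0.0277 A.
Outside the plates the loop encloses all of I_d, so B·2πr = μ₀ I_d and B = 4.13×10^-8 T.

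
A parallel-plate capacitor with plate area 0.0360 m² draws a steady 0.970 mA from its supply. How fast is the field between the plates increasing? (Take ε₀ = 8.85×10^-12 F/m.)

3.04×10^9 V/(m·s)

By continuity, I_d in the gap equals the 0.970 mA flowing in the wire.
Since I_d = ε₀ A dE/dt, dE/dt = I_d/(ε₀A) = (9.70×10^-4)/((8.85×10^-12)(0.0360)) = 3.04×10^9 V/(m·s).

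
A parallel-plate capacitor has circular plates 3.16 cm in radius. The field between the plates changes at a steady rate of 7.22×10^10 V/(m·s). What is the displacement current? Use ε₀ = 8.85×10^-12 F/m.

2.00×10^-3 A

The displacement current is ε₀ times dΦ_E/dt = ε₀ A dE/dt = (8.85×10^-12)(3.137×10^-3)(7.22×10^10) = 2.00×10^-3 A.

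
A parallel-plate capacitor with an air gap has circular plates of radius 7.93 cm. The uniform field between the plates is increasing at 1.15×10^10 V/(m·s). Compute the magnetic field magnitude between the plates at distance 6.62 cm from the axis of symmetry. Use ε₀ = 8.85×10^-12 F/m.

4.23×10^-9 T

Total displacement current: I_d = ε₀(πR²)(dE/dt) = (8.85×10^-12)(0.01976)(1.15×10^10) = 2.011×10^-3 A.
∮B·dl = μ₀ I_d,enc with I_d,enc = I_d r²/R² = 1.401×10^-3 A; so B = μ₀ I_d,enc/(2πr) = 4.23×10^-9 T.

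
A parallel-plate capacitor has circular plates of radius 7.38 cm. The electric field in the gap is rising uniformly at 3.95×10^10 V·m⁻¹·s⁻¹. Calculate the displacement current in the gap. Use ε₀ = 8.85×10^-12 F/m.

With a uniform field, Φ_E = EA, so I_d = ε₀ A dE/dt = 5.98×10^-3 A.

5.98×10^-3 A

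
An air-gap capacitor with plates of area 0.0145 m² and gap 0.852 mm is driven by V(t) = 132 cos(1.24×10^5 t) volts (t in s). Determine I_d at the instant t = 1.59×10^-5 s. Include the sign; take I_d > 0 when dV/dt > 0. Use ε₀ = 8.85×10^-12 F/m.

C = ε₀A/d = (8.85×10^-12)(0.0145)/(8.52×10^-4) = 1.506×10^-10 F. dV/dt = V₀ω·−sin(ωt); at ωt = 1.9716 rad this factor is -0.9207.
I_d = C dV/dt = (1.506×10^-10)(132)(1.24×10^5)(-0.9207) = -2.27×10^-3 A.

-2.27×10^-3 A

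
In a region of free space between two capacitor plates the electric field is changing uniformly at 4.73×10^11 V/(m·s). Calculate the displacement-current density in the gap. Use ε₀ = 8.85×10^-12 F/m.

4.19 A/m²

J_d = ε₀ dE/dt = (8.85×10^-12)(4.73×10^11) = 4.19 A/m².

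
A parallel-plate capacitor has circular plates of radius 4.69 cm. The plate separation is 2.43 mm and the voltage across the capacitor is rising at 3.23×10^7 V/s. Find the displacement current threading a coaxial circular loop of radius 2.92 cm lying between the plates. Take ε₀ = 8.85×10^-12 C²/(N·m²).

3.15×10^-4 A

dE/dt = (dV/dt)/d = 1.329×10^10 V/(m·s); I_d = ε₀(πR²)(dE/dt) = (8.85×10^-12)(6.910×10^-3)(1.329×10^10) = 8.127×10^-4 A.
Since J_d is uniform, the enclosed fraction is (r/R)² = 0.3876, giving I_d,enc = 3.15×10^-4 A.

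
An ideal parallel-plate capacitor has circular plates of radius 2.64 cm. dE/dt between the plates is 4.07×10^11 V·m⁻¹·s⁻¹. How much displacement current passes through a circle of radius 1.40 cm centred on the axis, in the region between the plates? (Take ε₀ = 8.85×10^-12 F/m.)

I_d = ε₀ dΦ_E/dt = ε₀ πR² (dE/dt) = (8.85×10^-12)(2.190×10^-3)(4.07×10^11) = 7.888×10^-3 A through the full plate area.
Since J_d is uniform, the enclosed fraction is (r/R)² = 0.2812, giving I_d,enc = 2.22×10^-3 A.

2.22×10^-3 A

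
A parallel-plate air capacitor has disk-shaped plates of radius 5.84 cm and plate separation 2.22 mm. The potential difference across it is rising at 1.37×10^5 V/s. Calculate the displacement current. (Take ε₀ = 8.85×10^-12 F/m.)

The field between the plates is E = V/d, so dE/dt = (1.37×10^5)/(2.22×10^-3 m) = 6.171×10^7 V/(m·s).
I_d = ε₀ A (dE/dt) = (8.85×10^-12)(0.01071)(6.171×10^7) = 5.85×10^-6 A.

5.85×10^-6 A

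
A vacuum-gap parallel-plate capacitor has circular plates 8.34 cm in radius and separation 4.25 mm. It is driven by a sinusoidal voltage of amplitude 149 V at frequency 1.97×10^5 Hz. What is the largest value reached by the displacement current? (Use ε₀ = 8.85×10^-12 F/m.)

C = ε₀A/d = (8.85×10^-12)(0.02185)/(4.25×10^-3) = 4.550×10^-11 F; ω = 2πf = 1.238×10^6 rad/s.
I_d = C dV/dt, so |I_d|_max = C V₀ ω = (4.550×10^-11)(149)(1.238×10^6) = 8.39×10^-3 A.

8.39×10^-3 A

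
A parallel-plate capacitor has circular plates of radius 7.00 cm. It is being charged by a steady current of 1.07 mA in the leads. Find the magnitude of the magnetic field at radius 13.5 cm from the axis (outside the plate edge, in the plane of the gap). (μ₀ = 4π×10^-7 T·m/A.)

1.59×10^-9 T

Between the plates the displacement current equals the wire current: I_d = 1.07 mA = 1.07×10^-3 A.
Outside the plates the loop encloses all of I_d, so B·2πr = μ₀ I_d and B = 1.59×10^-9 T.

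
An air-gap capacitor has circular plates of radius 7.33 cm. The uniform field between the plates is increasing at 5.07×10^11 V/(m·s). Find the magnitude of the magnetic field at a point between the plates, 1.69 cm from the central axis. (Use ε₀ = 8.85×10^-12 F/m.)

4.76×10^-8 T

Through the whole plate area (πR² = 0.01688 m²), I_d = ε₀ πR² dE/dt = 0.07574 A.
For r < R the Ampère–Maxwell law gives B(2πr) = μ₀ I_d (r²/R²), so B = μ₀ I_d r/(2πR²) = (4π×10^-7)(0.07574)(0.0169)/(2π·0.0733²) = 4.76×10^-8 T.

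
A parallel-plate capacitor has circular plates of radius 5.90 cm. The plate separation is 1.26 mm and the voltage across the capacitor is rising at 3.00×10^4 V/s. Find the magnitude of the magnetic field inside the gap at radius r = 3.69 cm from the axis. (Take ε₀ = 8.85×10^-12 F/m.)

4.89×10^-12 T

I_d = C dV/dt with C = ε₀πR²/d = 7.684×10^-11 F, so I_d = (7.684×10^-11)(3.00×10^4) = 2.305×10^-6 A.
An Ampèrian loop of radius r encloses a fraction (r/R)² of I_d. Then B·2πr = μ₀ I_d (r/R)², giving B = μ₀ I_d r/(2πR²) = 4.89×10^-12 T.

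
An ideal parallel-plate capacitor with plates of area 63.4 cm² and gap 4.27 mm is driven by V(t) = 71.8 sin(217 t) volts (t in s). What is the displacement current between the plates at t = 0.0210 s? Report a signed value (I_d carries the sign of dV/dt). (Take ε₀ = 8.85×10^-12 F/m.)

C = ε₀A/d = (8.85×10^-12)(6.34×10^-3)/(4.27×10^-3) = 1.314×10^-11 F. dV/dt = V₀ω·cos(ωt); at ωt = 4.557 rad this factor is -0.1548.
I_d = C dV/dt = (1.314×10^-11)(71.8)(217)(-0.1548) = -3.17×10^-8 A.

-3.17×10^-8 A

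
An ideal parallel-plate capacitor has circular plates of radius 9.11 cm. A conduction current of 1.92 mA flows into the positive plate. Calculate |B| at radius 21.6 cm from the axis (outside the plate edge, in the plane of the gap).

No conduction current crosses the gap, so I_d there equals the 1.92×10^-3 A in the leads.
With r > R the enclosed displacement current is the full I_d; B = μ₀ I_d / (2πr) = 1.78×10^-9 T.

1.78×10^-9 T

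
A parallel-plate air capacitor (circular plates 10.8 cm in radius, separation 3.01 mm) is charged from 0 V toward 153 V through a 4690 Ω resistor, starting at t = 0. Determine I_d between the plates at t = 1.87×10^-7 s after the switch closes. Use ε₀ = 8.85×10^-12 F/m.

0.0225 A

C = ε₀A/d = (8.85×10^-12)(0.03664)/(3.01×10^-3) = 1.077×10^-10 F and τ = RC = 5.051×10^-7 s. I_d in the gap equals the RC charging current.
I_d(t) = (V₀/R) e^(−t/τ) = 0.03262 · e^(−0.3702) = 0.0225 A.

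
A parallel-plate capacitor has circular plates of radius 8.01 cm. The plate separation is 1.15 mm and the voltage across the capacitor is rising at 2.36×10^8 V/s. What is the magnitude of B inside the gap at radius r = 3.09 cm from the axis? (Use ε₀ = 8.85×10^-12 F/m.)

3.53×10^-8 T

With E = V/d, dE/dt = 2.052×10^11 V/(m·s) and πR² = 0.02016 m², giving I_d = ε₀ πR² dE/dt = 0.03661 A.
∮B·dl = μ₀ I_d,enc with I_d,enc = I_d r²/R² = 5.448×10^-3 A; so B = μ₀ I_d,enc/(2πr) = 3.53×10^-8 T.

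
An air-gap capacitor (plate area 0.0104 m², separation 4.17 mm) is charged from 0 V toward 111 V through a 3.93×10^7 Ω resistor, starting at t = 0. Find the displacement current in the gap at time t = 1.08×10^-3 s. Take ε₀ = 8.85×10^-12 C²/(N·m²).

8.13×10^-7 A

C = ε₀A/d = (8.85×10^-12)(0.0104)/(4.17×10^-3) = 2.207×10^-11 F and τ = RC = 8.674×10^-4 s. I_d in the gap equals the RC charging current.
I_d(t) = (V₀/R) e^(−t/τ) = 2.824×10^-6 · e^(−1.245) = 8.13×10^-7 A.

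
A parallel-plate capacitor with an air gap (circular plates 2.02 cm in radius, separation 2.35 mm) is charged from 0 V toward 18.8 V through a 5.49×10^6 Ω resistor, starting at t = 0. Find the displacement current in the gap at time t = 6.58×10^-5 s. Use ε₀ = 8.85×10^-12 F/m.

With C = ε₀A/d = (8.85×10^-12)(1.282×10^-3)/(2.35×10^-3) = 4.828×10^-12 F, the time constant is τ = RC = 2.651×10^-5 s, so t/τ = 2.482 and e^(−t/τ) = 0.08358.
I_d = I_cond = (V₀/R) e^(−t/τ) = (3.424×10^-6)(0.08358) = 2.86×10^-7 A.

2.86×10^-7 A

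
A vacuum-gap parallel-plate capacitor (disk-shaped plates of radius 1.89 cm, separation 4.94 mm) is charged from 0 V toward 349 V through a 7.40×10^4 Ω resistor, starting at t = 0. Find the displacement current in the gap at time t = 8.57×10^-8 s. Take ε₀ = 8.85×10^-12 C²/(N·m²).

2.65×10^-3 A

C = ε₀A/d = (8.85×10^-12)(1.122×10^-3)/(4.94×10^-3) = 2.010×10^-12 F, so τ = RC = 1.487×10^-7 s.
The conduction current is I(t) = (V₀/R) e^(−t/τ), and the displacement current between the plates equals it.
t/τ = 0.5763; I_d = (349/7.40×10^4) · e^(−0.5763) = (4.716×10^-3)(0.5620) = 2.65×10^-3 A.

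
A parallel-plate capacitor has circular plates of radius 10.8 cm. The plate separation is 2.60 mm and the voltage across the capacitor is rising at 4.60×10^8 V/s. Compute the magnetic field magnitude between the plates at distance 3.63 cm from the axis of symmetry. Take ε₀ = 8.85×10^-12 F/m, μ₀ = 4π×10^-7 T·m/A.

I_d = C dV/dt with C = ε₀πR²/d = 1.247×10^-10 F, so I_d = (1.247×10^-10)(4.60×10^8) = 0.05736 A.
∮B·dl = μ₀ I_d,enc with I_d,enc = I_d r²/R² = 6.480×10^-3 A; so B = μ₀ I_d,enc/(2πr) = 3.57×10^-8 T.

3.57×10^-8 T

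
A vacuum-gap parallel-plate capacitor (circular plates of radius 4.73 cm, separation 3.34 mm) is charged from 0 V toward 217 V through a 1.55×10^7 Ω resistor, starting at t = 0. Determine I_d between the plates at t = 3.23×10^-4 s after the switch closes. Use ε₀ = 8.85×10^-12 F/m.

4.57×10^-6 A

C = ε₀A/d = (8.85×10^-12)(7.029×10^-3)/(3.34×10^-3) = 1.862×10^-11 F, so τ = RC = 2.886×10^-4 s.
The conduction current is I(t) = (V₀/R) e^(−t/τ), and the displacement current between the plates equals it.
t/τ = 1.119; I_d = (217/1.55×10^7) · e^(−1.119) = (1.400×10^-5)(0.3266) = 4.57×10^-6 A.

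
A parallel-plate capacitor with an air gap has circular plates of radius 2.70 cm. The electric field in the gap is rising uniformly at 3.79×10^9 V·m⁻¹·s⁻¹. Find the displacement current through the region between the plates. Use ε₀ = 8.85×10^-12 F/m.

7.68×10^-5 A

With a uniform field, Φ_E = EA, so I_d = ε₀ A dE/dt = 7.68×10^-5 A.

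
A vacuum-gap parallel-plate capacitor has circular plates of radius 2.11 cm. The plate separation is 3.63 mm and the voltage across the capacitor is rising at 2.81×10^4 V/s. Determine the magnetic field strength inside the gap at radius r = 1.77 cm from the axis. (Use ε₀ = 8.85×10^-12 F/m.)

dE/dt = (dV/dt)/d = 7.741×10^6 V/(m·s); I_d = ε₀(πR²)(dE/dt) = (8.85×10^-12)(1.399×10^-3)(7.741×10^6) = 9.584×10^-8 A.
∮B·dl = μ₀ I_d,enc with I_d,enc = I_d r²/R² = 6.744×10^-8 A; so B = μ₀ I_d,enc/(2πr) = 7.62×10^-13 T.

7.62×10^-13 T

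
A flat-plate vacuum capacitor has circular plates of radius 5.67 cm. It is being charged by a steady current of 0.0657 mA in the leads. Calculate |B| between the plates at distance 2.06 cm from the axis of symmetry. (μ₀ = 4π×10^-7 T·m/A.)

8.42×10^-11 T

Between the plates the displacement current equals the wire current: I_d = 0.0657 mA = 6.57×10^-5 A.
For r < R the Ampère–Maxwell law gives B(2πr) = μ₀ I_d (r²/R²), so B = μ₀ I_d r/(2πR²) = (4π×10^-7)(6.57×10^-5)(0.0206)/(2π·0.0567²) = 8.42×10^-11 T.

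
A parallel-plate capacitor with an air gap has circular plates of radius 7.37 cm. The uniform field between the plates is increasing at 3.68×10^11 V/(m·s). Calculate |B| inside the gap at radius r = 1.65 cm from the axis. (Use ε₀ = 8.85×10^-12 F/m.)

3.38×10^-8 T

Total displacement current: I_d = ε₀(πR²)(dE/dt) = (8.85×10^-12)(0.01706)(3.68×10^11) = 0.05556 A.
∮B·dl = μ₀ I_d,enc with I_d,enc = I_d r²/R² = 2.785×10^-3 A; so B = μ₀ I_d,enc/(2πr) = 3.38×10^-8 T.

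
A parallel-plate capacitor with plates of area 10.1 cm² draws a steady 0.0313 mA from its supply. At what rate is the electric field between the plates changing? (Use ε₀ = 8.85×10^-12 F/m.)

The displacement current between the plates equals the conduction current, I_d = 0.0313 mA.
Since I_d = ε₀ A dE/dt, dE/dt = I_d/(ε₀A) = (3.13×10^-5)/((8.85×10^-12)(1.01×10^-3)) = 3.50×10^9 V/(m·s).

3.50×10^9 V/(m·s)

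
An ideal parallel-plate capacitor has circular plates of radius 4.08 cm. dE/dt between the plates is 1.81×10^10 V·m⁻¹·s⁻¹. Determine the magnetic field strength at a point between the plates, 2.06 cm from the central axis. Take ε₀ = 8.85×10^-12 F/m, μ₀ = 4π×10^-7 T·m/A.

2.07×10^-9 T

Total displacement current: I_d = ε₀(πR²)(dE/dt) = (8.85×10^-12)(5.230×10^-3)(1.81×10^10) = 8.378×10^-4 A.
An Ampèrian loop of radius r encloses a fraction (r/R)² of I_d. Then B·2πr = μ₀ I_d (r/R)², giving B = μ₀ I_d r/(2πR²) = 2.07×10^-9 T.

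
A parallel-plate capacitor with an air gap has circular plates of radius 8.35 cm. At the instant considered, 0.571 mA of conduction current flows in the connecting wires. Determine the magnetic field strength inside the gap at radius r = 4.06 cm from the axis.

By continuity the displacement current in the gap matches the conduction current: I_d = 5.71×10^-4 A.
An Ampèrian loop of radius r encloses a fraction (r/R)² of I_d. Then B·2πr = μ₀ I_d (r/R)², giving B = μ₀ I_d r/(2πR²) = 6.65×10^-10 T.

6.65×10^-10 T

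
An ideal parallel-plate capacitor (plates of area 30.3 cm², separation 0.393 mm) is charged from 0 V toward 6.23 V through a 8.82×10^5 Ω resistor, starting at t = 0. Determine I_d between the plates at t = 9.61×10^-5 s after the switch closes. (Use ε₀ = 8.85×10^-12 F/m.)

1.43×10^-6 A

With C = ε₀A/d = (8.85×10^-12)(3.03×10^-3)/(3.93×10^-4) = 6.823×10^-11 F, the time constant is τ = RC = 6.018×10^-5 s, so t/τ = 1.597 and e^(−t/τ) = 0.2025.
I_d = I_cond = (V₀/R) e^(−t/τ) = (7.063×10^-6)(0.2025) = 1.43×10^-6 A.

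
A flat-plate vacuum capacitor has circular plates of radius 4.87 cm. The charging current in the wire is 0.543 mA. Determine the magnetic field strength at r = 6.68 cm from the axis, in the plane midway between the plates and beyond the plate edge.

Between the plates the displacement current equals the wire current: I_d = 0.543 mA = 5.43×10^-4 A.
With r > R the enclosed displacement current is the full I_d; B = μ₀ I_d / (2πr) = 1.63×10^-9 T.

1.63×10^-9 T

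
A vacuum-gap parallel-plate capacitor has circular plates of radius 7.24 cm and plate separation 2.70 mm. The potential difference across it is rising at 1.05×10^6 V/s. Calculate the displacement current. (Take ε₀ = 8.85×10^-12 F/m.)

C = ε₀A/d = (8.85×10^-12)(0.01647)/(2.70×10^-3) = 5.398×10^-11 F.
I_d = C dV/dt = (5.398×10^-11)(1.05×10^6) = 5.67×10^-5 A.

5.67×10^-5 A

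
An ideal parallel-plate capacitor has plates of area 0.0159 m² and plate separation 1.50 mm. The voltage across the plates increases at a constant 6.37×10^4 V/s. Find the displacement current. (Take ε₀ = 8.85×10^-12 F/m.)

E = V/d so dE/dt = (dV/dt)/d = 4.247×10^7 V/(m·s), and I_d = ε₀ A dE/dt = (8.85×10^-12)(0.0159)(4.247×10^7) = 5.98×10^-6 A.

5.98×10^-6 A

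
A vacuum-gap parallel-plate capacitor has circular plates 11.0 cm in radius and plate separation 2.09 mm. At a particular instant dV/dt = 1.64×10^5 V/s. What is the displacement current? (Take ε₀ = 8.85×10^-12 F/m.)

The field between the plates is E = V/d, so dE/dt = (1.64×10^5)/(2.09×10^-3 m) = 7.847×10^7 V/(m·s).
I_d = ε₀ A (dE/dt) = (8.85×10^-12)(0.03801)(7.847×10^7) = 2.64×10^-5 A.

2.64×10^-5 A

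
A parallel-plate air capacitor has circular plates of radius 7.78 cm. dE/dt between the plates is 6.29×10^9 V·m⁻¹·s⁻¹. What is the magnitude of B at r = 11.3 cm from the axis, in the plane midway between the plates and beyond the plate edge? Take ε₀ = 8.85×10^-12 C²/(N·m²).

1.87×10^-9 T

Total displacement current: I_d = ε₀(πR²)(dE/dt) = (8.85×10^-12)(0.01902)(6.29×10^9) = 1.059×10^-3 A.
Outside the plates the loop encloses all of I_d, so B·2πr = μ₀ I_d and B = 1.87×10^-9 T.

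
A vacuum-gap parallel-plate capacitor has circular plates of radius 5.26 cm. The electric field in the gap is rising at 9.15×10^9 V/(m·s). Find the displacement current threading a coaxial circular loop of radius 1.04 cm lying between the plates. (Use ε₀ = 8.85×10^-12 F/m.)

Total displacement current: I_d = ε₀(πR²)(dE/dt) = (8.85×10^-12)(8.692×10^-3)(9.15×10^9) = 7.039×10^-4 A.
Since J_d is uniform, the enclosed fraction is (r/R)² = 0.03909, giving I_d,enc = 2.75×10^-5 A.

2.75×10^-5 A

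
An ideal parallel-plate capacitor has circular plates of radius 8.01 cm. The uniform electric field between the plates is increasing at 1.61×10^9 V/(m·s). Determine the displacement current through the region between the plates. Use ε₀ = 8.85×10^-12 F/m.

2.87×10^-4 A

The displacement current is ε₀ times dΦ_E/dt = ε₀ A dE/dt = (8.85×10^-12)(0.02016)(1.61×10^9) = 2.87×10^-4 A.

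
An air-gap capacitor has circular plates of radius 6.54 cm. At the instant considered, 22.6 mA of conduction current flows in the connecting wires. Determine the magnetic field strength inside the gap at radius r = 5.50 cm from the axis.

5.81×10^-8 T

Between the plates the displacement current equals the wire current: I_d = 22.6 mA = 0.0226 A.
For r < R the Ampère–Maxwell law gives B(2πr) = μ₀ I_d (r²/R²), so B = μ₀ I_d r/(2πR²) = (4π×10^-7)(0.0226)(0.0550)/(2π·0.0654²) = 5.81×10^-8 T.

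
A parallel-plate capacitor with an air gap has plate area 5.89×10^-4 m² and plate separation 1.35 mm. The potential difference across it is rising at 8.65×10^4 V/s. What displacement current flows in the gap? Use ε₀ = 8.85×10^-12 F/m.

C = ε₀A/d = (8.85×10^-12)(5.89×10^-4)/(1.35×10^-3) = 3.861×10^-12 F.
I_d = C dV/dt = (3.861×10^-12)(8.65×10^4) = 3.34×10^-7 A.

3.34×10^-7 A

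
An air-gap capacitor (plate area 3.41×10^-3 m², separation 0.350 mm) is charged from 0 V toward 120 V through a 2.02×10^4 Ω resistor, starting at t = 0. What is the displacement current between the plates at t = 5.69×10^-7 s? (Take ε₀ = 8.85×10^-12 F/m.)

4.29×10^-3 A

With C = ε₀A/d = (8.85×10^-12)(3.41×10^-3)/(3.50×10^-4) = 8.622×10^-11 F, the time constant is τ = RC = 1.742×10^-6 s, so t/τ = 0.3266 and e^(−t/τ) = 0.7214.
I_d = I_cond = (V₀/R) e^(−t/τ) = (5.941×10^-3)(0.7214) = 4.29×10^-3 A.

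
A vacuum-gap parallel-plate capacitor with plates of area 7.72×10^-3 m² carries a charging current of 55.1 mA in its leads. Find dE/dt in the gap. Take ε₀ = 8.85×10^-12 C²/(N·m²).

8.06×10^11 V/(m·s)

Charge continuity gives I_d = I = 0.0551 A between the plates.
Since I_d = ε₀ A dE/dt, dE/dt = I_d/(ε₀A) = (0.0551)/((8.85×10^-12)(7.72×10^-3)) = 8.06×10^11 V/(m·s).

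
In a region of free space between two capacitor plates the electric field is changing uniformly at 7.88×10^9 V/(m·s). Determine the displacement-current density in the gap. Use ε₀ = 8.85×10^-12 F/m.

J_d = ε₀ ∂E/∂t, so J_d = 0.0697 A/m².

0.0697 A/m²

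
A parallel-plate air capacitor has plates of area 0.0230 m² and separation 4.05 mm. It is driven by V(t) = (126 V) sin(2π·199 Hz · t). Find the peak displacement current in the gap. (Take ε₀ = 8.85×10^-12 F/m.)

7.92×10^-6 A

C = ε₀A/d = (8.85×10^-12)(0.0230)/(4.05×10^-3) = 5.026×10^-11 F; ω = 2πf = 1250 rad/s.
I_d = C dV/dt, so |I_d|_max = C V₀ ω = (5.026×10^-11)(126)(1250) = 7.92×10^-6 A.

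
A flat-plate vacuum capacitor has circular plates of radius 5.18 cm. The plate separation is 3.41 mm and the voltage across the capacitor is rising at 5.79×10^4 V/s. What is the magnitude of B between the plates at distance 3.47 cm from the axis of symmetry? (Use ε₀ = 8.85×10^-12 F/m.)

With E = V/d, dE/dt = 1.698×10^7 V/(m·s) and πR² = 8.430×10^-3 m², giving I_d = ε₀ πR² dE/dt = 1.267×10^-6 A.
For r < R the Ampère–Maxwell law gives B(2πr) = μ₀ I_d (r²/R²), so B = μ₀ I_d r/(2πR²) = (4π×10^-7)(1.267×10^-6)(0.0347)/(2π·0.0518²) = 3.28×10^-12 T.

3.28×10^-12 T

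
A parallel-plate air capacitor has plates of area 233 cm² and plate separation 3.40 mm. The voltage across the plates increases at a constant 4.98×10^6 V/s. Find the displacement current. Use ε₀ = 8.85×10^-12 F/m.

C = ε₀A/d = (8.85×10^-12)(0.0233)/(3.40×10^-3) = 6.065×10^-11 F.
I_d = C dV/dt = (6.065×10^-11)(4.98×10^6) = 3.02×10^-4 A.

3.02×10^-4 A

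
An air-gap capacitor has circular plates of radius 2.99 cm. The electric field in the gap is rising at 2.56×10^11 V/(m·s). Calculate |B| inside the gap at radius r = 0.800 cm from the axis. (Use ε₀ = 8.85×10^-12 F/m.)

1.14×10^-8 T

I_d = ε₀ dΦ_E/dt = ε₀ πR² (dE/dt) = (8.85×10^-12)(2.809×10^-3)(2.56×10^11) = 6.364×10^-3 A through the full plate area.
For r < R the Ampère–Maxwell law gives B(2πr) = μ₀ I_d (r²/R²), so B = μ₀ I_d r/(2πR²) = (4π×10^-7)(6.364×10^-3)(8.00×10^-3)/(2π·0.0299²) = 1.14×10^-8 T.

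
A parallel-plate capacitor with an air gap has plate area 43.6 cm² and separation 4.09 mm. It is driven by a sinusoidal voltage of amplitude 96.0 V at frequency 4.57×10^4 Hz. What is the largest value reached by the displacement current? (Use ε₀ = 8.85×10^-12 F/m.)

2.60×10^-4 A

The displacement current equals the conduction current C dV/dt, which peaks at C V₀ ω.
With C = ε₀A/d = (8.85×10^-12)(4.36×10^-3)/(4.09×10^-3) = 9.434×10^-12 F and ω = 2πf = 2.871×10^5 rad/s, I_d,max = (9.434×10^-12)(96.0)(2.871×10^5) = 2.60×10^-4 A.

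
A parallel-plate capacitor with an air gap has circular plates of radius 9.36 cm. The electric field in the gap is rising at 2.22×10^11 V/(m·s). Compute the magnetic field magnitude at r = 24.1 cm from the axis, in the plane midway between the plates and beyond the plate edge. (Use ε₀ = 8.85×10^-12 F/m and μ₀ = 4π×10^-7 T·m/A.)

I_d = ε₀ dΦ_E/dt = ε₀ πR² (dE/dt) = (8.85×10^-12)(0.02752)(2.22×10^11) = 0.05407 A through the full plate area.
Outside the plates the loop encloses all of I_d, so B·2πr = μ₀ I_d and B = 4.49×10^-8 T.

4.49×10^-8 T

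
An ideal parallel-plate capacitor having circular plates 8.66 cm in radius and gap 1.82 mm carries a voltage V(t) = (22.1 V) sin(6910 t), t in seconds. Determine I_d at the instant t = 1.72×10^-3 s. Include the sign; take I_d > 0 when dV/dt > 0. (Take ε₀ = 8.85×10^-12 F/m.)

dV/dt = (22.1)(6910)·cos(11.8852) = 1.186×10^5 V/s.
I_d = C dV/dt with C = ε₀A/d = (8.85×10^-12)(0.02356)/(1.82×10^-3) = 1.146×10^-10 F, so I_d = (1.146×10^-10)(1.186×10^5) = 1.36×10^-5 A.

1.36×10^-5 A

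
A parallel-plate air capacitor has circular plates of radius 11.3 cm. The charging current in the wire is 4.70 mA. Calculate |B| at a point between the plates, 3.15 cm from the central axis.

By continuity the displacement current in the gap matches the conduction current: I_d = 4.70×10^-3 A.
∮B·dl = μ₀ I_d,enc with I_d,enc = I_d r²/R² = 3.652×10^-4 A; so B = μ₀ I_d,enc/(2πr) = 2.32×10^-9 T.

2.32×10^-9 T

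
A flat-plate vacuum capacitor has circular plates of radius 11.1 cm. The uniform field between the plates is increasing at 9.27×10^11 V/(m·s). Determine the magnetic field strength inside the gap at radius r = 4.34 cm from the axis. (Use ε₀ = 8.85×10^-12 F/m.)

2.24×10^-7 T

Through the whole plate area (πR² = 0.03871 m²), I_d = ε₀ πR² dE/dt = 0.3176 A.
An Ampèrian loop of radius r encloses a fraction (r/R)² of I_d. Then B·2πr = μ₀ I_d (r/R)², giving B = μ₀ I_d r/(2πR²) = 2.24×10^-7 T.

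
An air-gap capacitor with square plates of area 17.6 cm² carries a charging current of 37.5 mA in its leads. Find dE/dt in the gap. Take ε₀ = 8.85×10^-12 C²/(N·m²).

By continuity, I_d in the gap equals the 37.5 mA flowing in the wire.
Inverting I_d = ε₀ A dE/dt gives dE/dt = 0.0375 / (8.85×10^-12 · 1.76×10^-3) = 2.41×10^12 V/(m·s).

2.41×10^12 V/(m·s)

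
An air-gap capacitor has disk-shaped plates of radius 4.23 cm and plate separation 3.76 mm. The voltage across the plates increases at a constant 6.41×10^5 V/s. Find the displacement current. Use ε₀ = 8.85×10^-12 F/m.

8.48×10^-6 A

The field between the plates is E = V/d, so dE/dt = (6.41×10^5)/(3.76×10^-3 m) = 1.705×10^8 V/(m·s).
I_d = ε₀ A (dE/dt) = (8.85×10^-12)(5.621×10^-3)(1.705×10^8) = 8.48×10^-6 A.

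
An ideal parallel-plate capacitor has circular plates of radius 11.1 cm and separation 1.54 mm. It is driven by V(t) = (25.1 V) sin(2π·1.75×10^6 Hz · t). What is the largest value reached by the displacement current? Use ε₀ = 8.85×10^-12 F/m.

The displacement current equals the conduction current C dV/dt, which peaks at C V₀ ω.
With C = ε₀A/d = (8.85×10^-12)(0.03871)/(1.54×10^-3) = 2.225×10^-10 F and ω = 2πf = 1.100×10^7 rad/s, I_d,max = (2.225×10^-10)(25.1)(1.100×10^7) = 0.0614 A.

0.0614 A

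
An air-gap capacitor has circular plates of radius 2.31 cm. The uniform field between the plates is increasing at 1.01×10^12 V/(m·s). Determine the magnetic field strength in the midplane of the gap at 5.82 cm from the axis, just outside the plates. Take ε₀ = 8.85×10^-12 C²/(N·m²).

Through the whole plate area (πR² = 1.676×10^-3 m²), I_d = ε₀ πR² dE/dt = 0.01498 A.
For r ≥ R the full I_d is enclosed: B = μ₀ I_d/(2πr) = (4π×10^-7)(0.01498)/(2π·0.0582) = 5.15×10^-8 T.

5.15×10^-8 T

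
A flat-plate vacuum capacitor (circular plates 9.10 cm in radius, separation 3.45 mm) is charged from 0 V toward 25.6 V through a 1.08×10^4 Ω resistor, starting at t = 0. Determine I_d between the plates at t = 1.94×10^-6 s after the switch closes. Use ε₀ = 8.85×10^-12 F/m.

1.61×10^-4 A

With C = ε₀A/d = (8.85×10^-12)(0.02602)/(3.45×10^-3) = 6.675×10^-11 F, the time constant is τ = RC = 7.209×10^-7 s, so t/τ = 2.691 and e^(−t/τ) = 0.06781.
I_d = I_cond = (V₀/R) e^(−t/τ) = (2.370×10^-3)(0.06781) = 1.61×10^-4 A.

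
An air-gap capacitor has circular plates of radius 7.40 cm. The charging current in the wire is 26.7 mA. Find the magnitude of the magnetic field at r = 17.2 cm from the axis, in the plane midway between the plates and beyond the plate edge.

3.10×10^-8 T

No conduction current crosses the gap, so I_d there equals the 0.0267 A in the leads.
For r ≥ R the full I_d is enclosed: B = μ₀ I_d/(2πr) = (4π×10^-7)(0.0267)/(2π·0.172) = 3.10×10^-8 T.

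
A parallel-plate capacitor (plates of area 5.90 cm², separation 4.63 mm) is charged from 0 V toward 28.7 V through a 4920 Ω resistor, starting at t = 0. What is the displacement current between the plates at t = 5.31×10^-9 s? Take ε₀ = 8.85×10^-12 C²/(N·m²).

2.24×10^-3 A

C = ε₀A/d = (8.85×10^-12)(5.90×10^-4)/(4.63×10^-3) = 1.128×10^-12 F, so τ = RC = 5.550×10^-9 s.
The conduction current is I(t) = (V₀/R) e^(−t/τ), and the displacement current between the plates equals it.
t/τ = 0.9568; I_d = (28.7/4920) · e^(−0.9568) = (5.833×10^-3)(0.3841) = 2.24×10^-3 A.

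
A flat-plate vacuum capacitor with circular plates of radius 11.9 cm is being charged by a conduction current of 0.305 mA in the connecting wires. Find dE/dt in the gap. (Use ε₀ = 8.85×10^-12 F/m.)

Charge continuity gives I_d = I = 3.05×10^-4 A between the plates.
Since I_d = ε₀ A dE/dt, dE/dt = I_d/(ε₀A) = (3.05×10^-4)/((8.85×10^-12)(0.04449)) = 7.75×10^8 V/(m·s).

7.75×10^8 V/(m·s)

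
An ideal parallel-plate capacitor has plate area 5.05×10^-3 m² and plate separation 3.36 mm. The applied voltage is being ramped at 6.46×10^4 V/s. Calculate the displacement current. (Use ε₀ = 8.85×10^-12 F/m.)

8.59×10^-7 A

The displacement current equals the charging current C dV/dt. With C = ε₀A/d = (8.85×10^-12)(5.05×10^-3)/(3.36×10^-3) = 1.330×10^-11 F, I_d = (1.330×10^-11)(6.46×10^4) = 8.59×10^-7 A.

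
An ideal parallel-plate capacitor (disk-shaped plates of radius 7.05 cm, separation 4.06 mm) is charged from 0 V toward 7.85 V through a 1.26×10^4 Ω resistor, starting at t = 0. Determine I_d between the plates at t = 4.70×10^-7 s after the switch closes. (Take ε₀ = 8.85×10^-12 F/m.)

2.08×10^-4 A

With C = ε₀A/d = (8.85×10^-12)(0.01561)/(4.06×10^-3) = 3.403×10^-11 F, the time constant is τ = RC = 4.288×10^-7 s, so t/τ = 1.096 and e^(−t/τ) = 0.3342.
I_d = I_cond = (V₀/R) e^(−t/τ) = (6.230×10^-4)(0.3342) = 2.08×10^-4 A.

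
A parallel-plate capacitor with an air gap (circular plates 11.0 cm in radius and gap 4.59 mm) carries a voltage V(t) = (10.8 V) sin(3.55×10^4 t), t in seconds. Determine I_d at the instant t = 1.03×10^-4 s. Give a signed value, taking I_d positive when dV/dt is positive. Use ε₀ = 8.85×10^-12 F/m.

-2.45×10^-5 A

dE/dt = (V₀ω/d)·cos(ωt) with ωt = 3.6565 rad: (10.8)(3.55×10^4)(-0.8703)/(4.59×10^-3) = -7.270×10^7 V/(m·s).
I_d = ε₀ A dE/dt = (8.85×10^-12)(0.03801)(-7.270×10^7) = -2.45×10^-5 A.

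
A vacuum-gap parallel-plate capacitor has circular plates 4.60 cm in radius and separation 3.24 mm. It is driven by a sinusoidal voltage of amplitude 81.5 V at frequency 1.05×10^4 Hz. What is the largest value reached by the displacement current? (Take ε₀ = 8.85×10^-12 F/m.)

9.76×10^-5 A

C = ε₀A/d = (8.85×10^-12)(6.648×10^-3)/(3.24×10^-3) = 1.816×10^-11 F; ω = 2πf = 6.597×10^4 rad/s.
I_d = C dV/dt, so |I_d|_max = C V₀ ω = (1.816×10^-11)(81.5)(6.597×10^4) = 9.76×10^-5 A.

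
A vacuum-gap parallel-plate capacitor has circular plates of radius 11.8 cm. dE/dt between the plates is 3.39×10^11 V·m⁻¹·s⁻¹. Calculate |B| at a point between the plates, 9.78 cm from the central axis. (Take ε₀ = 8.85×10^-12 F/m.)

1.84×10^-7 T

Through the whole plate area (πR² = 0.04374 m²), I_d = ε₀ πR² dE/dt = 0.1312 A.
∮B·dl = μ₀ I_d,enc with I_d,enc = I_d r²/R² = 0.09013 A; so B = μ₀ I_d,enc/(2πr) = 1.84×10^-7 T.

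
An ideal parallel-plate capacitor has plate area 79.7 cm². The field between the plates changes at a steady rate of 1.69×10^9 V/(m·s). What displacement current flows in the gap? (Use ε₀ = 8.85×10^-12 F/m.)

With a uniform field, Φ_E = EA, so I_d = ε₀ A dE/dt = 1.19×10^-4 A.

1.19×10^-4 A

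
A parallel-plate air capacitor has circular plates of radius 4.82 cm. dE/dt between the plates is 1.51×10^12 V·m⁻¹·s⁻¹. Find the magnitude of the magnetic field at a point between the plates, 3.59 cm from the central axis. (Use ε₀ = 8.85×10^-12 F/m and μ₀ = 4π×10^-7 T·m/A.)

3.01×10^-7 T

Through the whole plate area (πR² = 7.299×10^-3 m²), I_d = ε₀ πR² dE/dt = 0.09754 A.
An Ampèrian loop of radius r encloses a fraction (r/R)² of I_d. Then B·2πr = μ₀ I_d (r/R)², giving B = μ₀ I_d r/(2πR²) = 3.01×10^-7 T.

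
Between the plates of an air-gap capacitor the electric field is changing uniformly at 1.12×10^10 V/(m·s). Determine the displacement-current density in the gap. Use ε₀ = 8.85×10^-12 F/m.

The displacement-current density is ε₀ ∂E/∂t = (8.85×10^-12)(1.12×10^10) = 0.0991 A/m².

0.0991 A/m²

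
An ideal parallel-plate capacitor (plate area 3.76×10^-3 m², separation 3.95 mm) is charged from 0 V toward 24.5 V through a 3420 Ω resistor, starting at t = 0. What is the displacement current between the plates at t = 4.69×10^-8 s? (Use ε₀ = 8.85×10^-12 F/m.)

1.41×10^-3 A

C = ε₀A/d = (8.85×10^-12)(3.76×10^-3)/(3.95×10^-3) = 8.424×10^-12 F, so τ = RC = 2.881×10^-8 s.
The conduction current is I(t) = (V₀/R) e^(−t/τ), and the displacement current between the plates equals it.
t/τ = 1.628; I_d = (24.5/3420) · e^(−1.628) = (7.164×10^-3)(0.1963) = 1.41×10^-3 A.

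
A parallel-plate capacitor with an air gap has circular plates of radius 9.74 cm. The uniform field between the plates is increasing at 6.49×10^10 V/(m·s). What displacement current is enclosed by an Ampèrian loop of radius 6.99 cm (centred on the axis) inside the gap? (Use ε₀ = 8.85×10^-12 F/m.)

Through the whole plate area (πR² = 0.02980 m²), I_d = ε₀ πR² dE/dt = 0.01712 A.
Through an area πr² the displacement current is I_d·(πr²/πR²) = I_d (r/R)² = 8.82×10^-3 A.

8.82×10^-3 A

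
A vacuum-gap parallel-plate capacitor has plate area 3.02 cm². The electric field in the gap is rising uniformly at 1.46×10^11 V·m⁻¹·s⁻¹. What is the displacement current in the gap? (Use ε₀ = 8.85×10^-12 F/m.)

The displacement current is ε₀ times dΦ_E/dt = ε₀ A dE/dt = (8.85×10^-12)(3.02×10^-4)(1.46×10^11) = 3.90×10^-4 A.

3.90×10^-4 A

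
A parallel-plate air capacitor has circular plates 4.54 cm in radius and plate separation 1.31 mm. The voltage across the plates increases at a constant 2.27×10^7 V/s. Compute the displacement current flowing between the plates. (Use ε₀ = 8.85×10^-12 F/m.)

9.93×10^-4 A

E = V/d so dE/dt = (dV/dt)/d = 1.733×10^10 V/(m·s), and I_d = ε₀ A dE/dt = (8.85×10^-12)(6.475×10^-3)(1.733×10^10) = 9.93×10^-4 A.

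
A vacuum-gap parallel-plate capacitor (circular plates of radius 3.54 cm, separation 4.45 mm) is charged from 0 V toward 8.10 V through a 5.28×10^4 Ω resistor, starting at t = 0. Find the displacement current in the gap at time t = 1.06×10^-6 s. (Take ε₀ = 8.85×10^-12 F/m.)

With C = ε₀A/d = (8.85×10^-12)(3.937×10^-3)/(4.45×10^-3) = 7.830×10^-12 F, the time constant is τ = RC = 4.134×10^-7 s, so t/τ = 2.564 and e^(−t/τ) = 0.07700.
I_d = I_cond = (V₀/R) e^(−t/τ) = (1.534×10^-4)(0.07700) = 1.18×10^-5 A.

1.18×10^-5 A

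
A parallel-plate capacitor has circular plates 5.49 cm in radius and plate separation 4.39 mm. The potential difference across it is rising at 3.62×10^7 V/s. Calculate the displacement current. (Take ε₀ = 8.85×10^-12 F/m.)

E = V/d so dE/dt = (dV/dt)/d = 8.246×10^9 V/(m·s), and I_d = ε₀ A dE/dt = (8.85×10^-12)(9.469×10^-3)(8.246×10^9) = 6.91×10^-4 A.

6.91×10^-4 A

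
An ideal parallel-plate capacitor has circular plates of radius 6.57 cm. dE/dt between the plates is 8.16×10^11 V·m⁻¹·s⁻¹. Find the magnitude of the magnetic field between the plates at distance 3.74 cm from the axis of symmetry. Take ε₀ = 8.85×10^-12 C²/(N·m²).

Total displacement current: I_d = ε₀(πR²)(dE/dt) = (8.85×10^-12)(0.01356)(8.16×10^11) = 0.09792 A.
An Ampèrian loop of radius r encloses a fraction (r/R)² of I_d. Then B·2πr = μ₀ I_d (r/R)², giving B = μ₀ I_d r/(2πR²) = 1.70×10^-7 T.

1.70×10^-7 T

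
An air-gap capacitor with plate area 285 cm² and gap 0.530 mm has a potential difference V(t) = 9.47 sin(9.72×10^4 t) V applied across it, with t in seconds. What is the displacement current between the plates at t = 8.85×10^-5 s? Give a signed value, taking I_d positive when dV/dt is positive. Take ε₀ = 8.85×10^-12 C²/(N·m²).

-2.98×10^-4 A

C = ε₀A/d = (8.85×10^-12)(0.0285)/(5.30×10^-4) = 4.759×10^-10 F. dV/dt = V₀ω·cos(ωt); at ωt = 8.6022 rad this factor is -0.6803.
I_d = C dV/dt = (4.759×10^-10)(9.47)(9.72×10^4)(-0.6803) = -2.98×10^-4 A.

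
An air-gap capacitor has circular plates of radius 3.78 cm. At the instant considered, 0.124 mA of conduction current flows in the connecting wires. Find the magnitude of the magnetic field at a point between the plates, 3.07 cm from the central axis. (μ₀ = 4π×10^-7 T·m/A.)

By continuity the displacement current in the gap matches the conduction current: I_d = 1.24×10^-4 A.
For r < R the Ampère–Maxwell law gives B(2πr) = μ₀ I_d (r²/R²), so B = μ₀ I_d r/(2πR²) = (4π×10^-7)(1.24×10^-4)(0.0307)/(2π·0.0378²) = 5.33×10^-10 T.

5.33×10^-10 T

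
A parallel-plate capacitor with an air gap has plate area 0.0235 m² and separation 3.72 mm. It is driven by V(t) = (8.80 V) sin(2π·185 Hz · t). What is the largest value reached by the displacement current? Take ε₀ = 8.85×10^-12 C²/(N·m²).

(dE/dt)_max = V₀ω/d = 2.749×10^6 V/(m·s); ω = 2πf = 1162 rad/s.
I_d,max = ε₀ A (dE/dt)_max = (8.85×10^-12)(0.0235)(2.749×10^6) = 5.72×10^-7 A.

5.72×10^-7 A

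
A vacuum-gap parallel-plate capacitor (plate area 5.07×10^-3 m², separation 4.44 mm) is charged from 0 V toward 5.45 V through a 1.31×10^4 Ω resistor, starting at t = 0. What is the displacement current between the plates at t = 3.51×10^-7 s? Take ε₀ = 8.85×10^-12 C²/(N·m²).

C = ε₀A/d = (8.85×10^-12)(5.07×10^-3)/(4.44×10^-3) = 1.011×10^-11 F and τ = RC = 1.324×10^-7 s. I_d in the gap equals the RC charging current.
I_d(t) = (V₀/R) e^(−t/τ) = 4.160×10^-4 · e^(−2.651) = 2.94×10^-5 A.

2.94×10^-5 A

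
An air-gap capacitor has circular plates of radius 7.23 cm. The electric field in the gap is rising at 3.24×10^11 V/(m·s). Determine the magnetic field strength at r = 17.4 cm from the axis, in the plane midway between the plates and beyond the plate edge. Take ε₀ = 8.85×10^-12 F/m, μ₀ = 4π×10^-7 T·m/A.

Total displacement current: I_d = ε₀(πR²)(dE/dt) = (8.85×10^-12)(0.01642)(3.24×10^11) = 0.04708 A.
With r > R the enclosed displacement current is the full I_d; B = μ₀ I_d / (2πr) = 5.41×10^-8 T.

5.41×10^-8 T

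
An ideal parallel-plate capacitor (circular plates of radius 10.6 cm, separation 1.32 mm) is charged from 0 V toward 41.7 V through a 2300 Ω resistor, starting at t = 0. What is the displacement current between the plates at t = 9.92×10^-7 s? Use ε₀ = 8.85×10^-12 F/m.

2.93×10^-3 A

C = ε₀A/d = (8.85×10^-12)(0.03530)/(1.32×10^-3) = 2.367×10^-10 F and τ = RC = 5.444×10^-7 s. I_d in the gap equals the RC charging current.
I_d(t) = (V₀/R) e^(−t/τ) = 0.01813 · e^(−1.822) = 2.93×10^-3 A.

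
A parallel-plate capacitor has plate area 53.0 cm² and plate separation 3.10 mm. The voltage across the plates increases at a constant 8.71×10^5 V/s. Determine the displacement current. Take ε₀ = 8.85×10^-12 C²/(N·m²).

1.32×10^-5 A

The field between the plates is E = V/d, so dE/dt = (8.71×10^5)/(3.10×10^-3 m) = 2.810×10^8 V/(m·s).
I_d = ε₀ A (dE/dt) = (8.85×10^-12)(5.30×10^-3)(2.810×10^8) = 1.32×10^-5 A.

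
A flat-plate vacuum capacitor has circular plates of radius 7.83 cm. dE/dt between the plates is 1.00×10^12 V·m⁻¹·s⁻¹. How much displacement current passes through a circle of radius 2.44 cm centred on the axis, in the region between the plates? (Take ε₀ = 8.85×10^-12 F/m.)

0.0166 A

Total displacement current: I_d = ε₀(πR²)(dE/dt) = (8.85×10^-12)(0.01926)(1.00×10^12) = 0.1705 A.
Through an area πr² the displacement current is I_d·(πr²/πR²) = I_d (r/R)² = 0.0166 A.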